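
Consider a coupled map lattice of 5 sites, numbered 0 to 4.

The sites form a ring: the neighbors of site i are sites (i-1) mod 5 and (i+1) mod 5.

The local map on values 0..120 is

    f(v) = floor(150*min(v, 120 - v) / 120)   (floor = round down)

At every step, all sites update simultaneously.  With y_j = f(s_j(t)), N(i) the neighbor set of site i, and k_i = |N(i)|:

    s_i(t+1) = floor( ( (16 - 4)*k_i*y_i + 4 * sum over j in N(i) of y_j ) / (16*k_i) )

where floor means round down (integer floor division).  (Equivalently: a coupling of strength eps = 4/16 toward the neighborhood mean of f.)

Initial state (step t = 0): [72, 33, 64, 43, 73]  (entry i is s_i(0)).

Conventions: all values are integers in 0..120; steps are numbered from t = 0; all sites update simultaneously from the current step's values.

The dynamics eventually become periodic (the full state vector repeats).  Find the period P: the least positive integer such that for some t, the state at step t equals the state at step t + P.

Answer: 6
Key observation: The state at step 22, [72, 72, 72, 72, 72], reappears at step 28 — and no state repeats earlier — so the cycle the system enters has period 6.

Derivation:
t=0: [72, 33, 64, 43, 73]
t=1: [57, 47, 64, 55, 57]
t=2: [69, 61, 68, 68, 70]
t=3: [64, 70, 66, 64, 62]
t=4: [69, 63, 66, 69, 71]
t=5: [63, 69, 67, 63, 61]
t=6: [70, 64, 66, 70, 72]
t=7: [62, 68, 66, 62, 60]
t=8: [71, 66, 67, 71, 74]
t=9: [61, 66, 65, 61, 58]
t=10: [72, 67, 68, 72, 72]
t=11: [60, 65, 64, 60, 60]
t=12: [74, 69, 70, 74, 75]
t=13: [57, 62, 61, 57, 56]
t=14: [71, 72, 72, 71, 70]
t=15: [61, 60, 60, 61, 61]
t=16: [73, 74, 74, 73, 73]
t=17: [57, 57, 57, 57, 58]
t=18: [71, 71, 71, 71, 71]
t=19: [61, 61, 61, 61, 61]
t=20: [73, 73, 73, 73, 73]
t=21: [58, 58, 58, 58, 58]
t=22: [72, 72, 72, 72, 72]
t=23: [60, 60, 60, 60, 60]
t=24: [75, 75, 75, 75, 75]
t=25: [56, 56, 56, 56, 56]
t=26: [70, 70, 70, 70, 70]
t=27: [62, 62, 62, 62, 62]
t=28: [72, 72, 72, 72, 72]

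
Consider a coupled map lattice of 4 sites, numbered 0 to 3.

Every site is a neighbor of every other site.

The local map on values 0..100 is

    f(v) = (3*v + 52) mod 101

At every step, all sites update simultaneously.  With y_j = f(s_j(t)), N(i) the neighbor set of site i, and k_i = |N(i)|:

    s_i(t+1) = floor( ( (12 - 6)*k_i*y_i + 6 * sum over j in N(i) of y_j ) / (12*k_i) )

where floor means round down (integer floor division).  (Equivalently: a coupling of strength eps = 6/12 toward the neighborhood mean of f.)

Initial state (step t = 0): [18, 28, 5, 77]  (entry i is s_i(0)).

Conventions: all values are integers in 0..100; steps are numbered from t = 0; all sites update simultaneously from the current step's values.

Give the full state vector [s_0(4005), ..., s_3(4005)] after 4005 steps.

Answer: [76, 53, 63, 68]
Key observation: The state at step 5, [76, 53, 63, 68], reappears at step 15: the system is in a cycle of period 10 from step 5 on.  Therefore the state at step 4005 equals the state at step 5 + ((4005 - 5) mod 10) = 5, which is [76, 53, 63, 68].

Derivation:
t=0: [18, 28, 5, 77]
t=1: [33, 43, 53, 58]
t=2: [43, 53, 30, 35]
t=3: [57, 34, 44, 49]
t=4: [49, 60, 70, 75]
t=5: [76, 53, 63, 68]
t=6: [56, 33, 43, 48]
t=7: [46, 57, 67, 72]
t=8: [67, 44, 54, 59]
t=9: [45, 56, 32, 37]
t=10: [64, 41, 51, 56]
t=11: [36, 47, 23, 28]
t=12: [54, 65, 41, 46]
t=13: [40, 51, 61, 66]
t=14: [49, 26, 36, 41]
t=15: [76, 53, 63, 68]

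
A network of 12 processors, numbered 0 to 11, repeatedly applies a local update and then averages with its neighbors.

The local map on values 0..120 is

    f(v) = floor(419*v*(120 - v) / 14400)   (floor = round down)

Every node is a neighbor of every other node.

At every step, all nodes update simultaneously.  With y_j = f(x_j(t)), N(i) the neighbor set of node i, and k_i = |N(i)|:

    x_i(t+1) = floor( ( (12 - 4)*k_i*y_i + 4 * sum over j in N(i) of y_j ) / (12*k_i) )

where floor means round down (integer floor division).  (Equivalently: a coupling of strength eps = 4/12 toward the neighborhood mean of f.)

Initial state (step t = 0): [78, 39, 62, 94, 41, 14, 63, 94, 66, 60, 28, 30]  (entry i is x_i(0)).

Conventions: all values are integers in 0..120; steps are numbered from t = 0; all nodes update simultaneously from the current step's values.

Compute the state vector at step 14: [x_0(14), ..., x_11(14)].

Answer: [50, 50, 50, 50, 50, 50, 50, 50, 50, 50, 50, 50]

Derivation:
t=0: [78, 39, 62, 94, 41, 14, 63, 94, 66, 60, 28, 30]
t=1: [91, 89, 97, 76, 91, 58, 97, 76, 96, 97, 78, 80]
t=2: [77, 80, 70, 91, 77, 95, 70, 91, 72, 70, 90, 88]
t=3: [93, 91, 96, 80, 93, 76, 96, 80, 96, 96, 82, 83]
t=4: [75, 77, 71, 88, 75, 90, 71, 88, 71, 71, 86, 85]
t=5: [95, 94, 97, 85, 95, 83, 97, 85, 97, 97, 87, 88]
t=6: [70, 72, 67, 81, 70, 83, 67, 81, 67, 67, 79, 78]
t=7: [99, 99, 101, 93, 99, 92, 101, 93, 101, 101, 95, 96]
t=8: [61, 61, 57, 69, 61, 70, 57, 69, 57, 57, 66, 65]
t=9: [103, 103, 103, 102, 103, 101, 103, 102, 103, 103, 103, 103]
t=10: [50, 50, 50, 52, 50, 53, 50, 52, 50, 50, 50, 50]
t=11: [101, 101, 101, 101, 101, 102, 101, 101, 101, 101, 101, 101]
t=12: [54, 54, 54, 54, 54, 53, 54, 54, 54, 54, 54, 54]
t=13: [103, 103, 103, 103, 103, 103, 103, 103, 103, 103, 103, 103]
t=14: [50, 50, 50, 50, 50, 50, 50, 50, 50, 50, 50, 50]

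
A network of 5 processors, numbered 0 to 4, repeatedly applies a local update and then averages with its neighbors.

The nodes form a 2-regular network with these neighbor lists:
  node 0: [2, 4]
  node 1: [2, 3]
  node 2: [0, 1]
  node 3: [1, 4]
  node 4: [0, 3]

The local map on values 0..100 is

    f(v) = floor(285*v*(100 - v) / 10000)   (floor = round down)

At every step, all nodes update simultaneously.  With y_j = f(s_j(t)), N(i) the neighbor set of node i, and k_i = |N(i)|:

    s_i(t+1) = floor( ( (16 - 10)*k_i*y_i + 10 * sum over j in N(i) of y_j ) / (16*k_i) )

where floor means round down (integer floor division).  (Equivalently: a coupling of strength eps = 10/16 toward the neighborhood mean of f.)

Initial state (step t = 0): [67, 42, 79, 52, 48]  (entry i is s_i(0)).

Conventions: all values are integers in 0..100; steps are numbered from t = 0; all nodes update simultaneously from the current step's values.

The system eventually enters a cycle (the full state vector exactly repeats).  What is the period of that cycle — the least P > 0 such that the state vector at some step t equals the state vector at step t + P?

Answer: 2
Key observation: The state at step 7, [64, 64, 64, 64, 64], reappears at step 9 — and no state repeats earlier — so the cycle the system enters has period 2.

Derivation:
t=0: [67, 42, 79, 52, 48]
t=1: [60, 62, 58, 70, 68]
t=2: [66, 65, 68, 62, 62]
t=3: [63, 64, 62, 66, 65]
t=4: [65, 65, 66, 63, 64]
t=5: [64, 64, 63, 65, 65]
t=6: [65, 65, 65, 64, 64]
t=7: [64, 64, 64, 64, 64]
t=8: [65, 65, 65, 65, 65]
t=9: [64, 64, 64, 64, 64]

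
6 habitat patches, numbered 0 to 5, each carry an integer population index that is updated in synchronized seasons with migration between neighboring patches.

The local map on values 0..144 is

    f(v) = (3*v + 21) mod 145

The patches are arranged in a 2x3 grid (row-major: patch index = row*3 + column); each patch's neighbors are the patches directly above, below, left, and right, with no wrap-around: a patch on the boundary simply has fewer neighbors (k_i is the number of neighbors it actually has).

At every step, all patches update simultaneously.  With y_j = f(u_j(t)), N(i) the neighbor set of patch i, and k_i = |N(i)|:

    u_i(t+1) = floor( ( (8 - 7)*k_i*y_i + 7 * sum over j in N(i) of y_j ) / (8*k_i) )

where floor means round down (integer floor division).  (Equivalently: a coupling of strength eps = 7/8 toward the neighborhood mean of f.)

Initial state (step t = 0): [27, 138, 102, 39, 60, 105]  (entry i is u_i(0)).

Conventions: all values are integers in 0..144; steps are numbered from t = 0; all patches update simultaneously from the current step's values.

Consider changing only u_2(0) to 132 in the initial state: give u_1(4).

Answer: u_1(4) = 82
Key observation: This trace re-runs the system from the modified initial state.

Derivation:
t=0: [27, 138, 132, 39, 60, 105]
t=1: [73, 83, 36, 86, 60, 85]
t=2: [125, 97, 128, 82, 120, 97]
t=3: [76, 93, 33, 101, 59, 92]
t=4: [32, 82, 22, 72, 21, 76]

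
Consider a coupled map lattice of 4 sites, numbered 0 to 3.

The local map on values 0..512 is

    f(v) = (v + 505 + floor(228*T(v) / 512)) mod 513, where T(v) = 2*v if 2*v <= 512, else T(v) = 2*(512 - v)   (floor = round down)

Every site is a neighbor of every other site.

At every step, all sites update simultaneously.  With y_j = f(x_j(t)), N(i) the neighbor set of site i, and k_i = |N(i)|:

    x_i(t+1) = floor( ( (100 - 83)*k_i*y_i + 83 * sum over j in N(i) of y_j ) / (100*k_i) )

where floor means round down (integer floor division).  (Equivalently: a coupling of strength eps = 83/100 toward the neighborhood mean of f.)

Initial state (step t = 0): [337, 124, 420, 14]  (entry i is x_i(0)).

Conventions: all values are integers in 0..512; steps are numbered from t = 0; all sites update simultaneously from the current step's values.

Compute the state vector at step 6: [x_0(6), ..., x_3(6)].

Answer: [502, 502, 502, 502]

Derivation:
t=0: [337, 124, 420, 14]
t=1: [286, 313, 285, 335]
t=2: [481, 480, 481, 480]
t=3: [500, 500, 500, 500]
t=4: [502, 502, 502, 502]
t=5: [502, 502, 502, 502]
t=6: [502, 502, 502, 502]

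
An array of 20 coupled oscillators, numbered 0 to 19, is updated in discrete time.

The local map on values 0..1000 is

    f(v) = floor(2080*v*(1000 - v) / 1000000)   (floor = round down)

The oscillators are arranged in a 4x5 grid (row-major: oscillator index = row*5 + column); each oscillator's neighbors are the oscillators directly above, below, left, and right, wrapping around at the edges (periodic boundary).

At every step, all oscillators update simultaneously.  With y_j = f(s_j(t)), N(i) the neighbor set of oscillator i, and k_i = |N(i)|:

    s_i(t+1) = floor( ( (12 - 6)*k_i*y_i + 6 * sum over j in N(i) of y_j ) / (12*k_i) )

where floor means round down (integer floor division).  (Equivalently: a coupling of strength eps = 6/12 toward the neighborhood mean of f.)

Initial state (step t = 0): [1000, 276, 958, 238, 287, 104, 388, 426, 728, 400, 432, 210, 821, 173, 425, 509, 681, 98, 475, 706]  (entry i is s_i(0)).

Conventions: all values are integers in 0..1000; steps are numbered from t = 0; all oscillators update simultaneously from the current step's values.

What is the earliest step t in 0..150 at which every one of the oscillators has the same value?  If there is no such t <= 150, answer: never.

Answer: 4
Key observation: Synchronization is absorbing here: once all oscillators are equal they stay equal, and step 4 is the first all-equal step.

Derivation:
t=0: [1000, 276, 958, 238, 287, 104, 388, 426, 728, 400, 432, 210, 821, 173, 425, 509, 681, 98, 475, 706]  (not all equal)
t=1: [194, 335, 226, 368, 375, 284, 429, 415, 415, 441, 450, 392, 319, 366, 471, 433, 408, 261, 420, 461]  (not all equal)
t=2: [397, 443, 412, 474, 473, 443, 490, 480, 499, 497, 500, 494, 460, 488, 512, 487, 484, 428, 488, 510]  (not all equal)
t=3: [506, 511, 508, 516, 515, 513, 517, 516, 518, 518, 518, 518, 516, 518, 519, 516, 517, 511, 517, 518]  (not all equal)
t=4: [519, 519, 519, 519, 519, 519, 519, 519, 519, 519, 519, 519, 519, 519, 519, 519, 519, 519, 519, 519]  (all equal)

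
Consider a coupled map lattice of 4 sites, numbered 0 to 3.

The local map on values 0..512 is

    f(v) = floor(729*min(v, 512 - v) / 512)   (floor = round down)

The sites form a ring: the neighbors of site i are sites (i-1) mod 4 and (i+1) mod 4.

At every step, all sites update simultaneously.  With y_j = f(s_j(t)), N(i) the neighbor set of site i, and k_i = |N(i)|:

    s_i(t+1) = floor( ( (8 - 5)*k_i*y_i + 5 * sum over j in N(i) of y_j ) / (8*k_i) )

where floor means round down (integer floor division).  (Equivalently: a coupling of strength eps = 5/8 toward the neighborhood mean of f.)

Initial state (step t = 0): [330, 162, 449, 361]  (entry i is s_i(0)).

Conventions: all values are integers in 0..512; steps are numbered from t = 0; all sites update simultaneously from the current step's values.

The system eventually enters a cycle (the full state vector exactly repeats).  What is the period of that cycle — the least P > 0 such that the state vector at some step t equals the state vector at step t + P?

Simulating step by step:
t=0: [330, 162, 449, 361]
t=1: [235, 195, 172, 189]
t=2: [295, 284, 262, 281]
t=3: [319, 328, 336, 330]
t=4: [265, 261, 256, 260]
t=5: [355, 357, 359, 357]
t=6: [221, 220, 218, 220]
t=7: [313, 312, 311, 312]
t=8: [283, 284, 284, 284]
t=9: [324, 324, 324, 324]
t=10: [267, 267, 267, 267]
t=11: [348, 348, 348, 348]
t=12: [233, 233, 233, 233]
t=13: [331, 331, 331, 331]
t=14: [257, 257, 257, 257]
t=15: [363, 363, 363, 363]
t=16: [212, 212, 212, 212]
t=17: [301, 301, 301, 301]
t=18: [300, 300, 300, 300]
t=19: [301, 301, 301, 301]

Answer: 2
Key observation: The state at step 17, [301, 301, 301, 301], reappears at step 19 — and no state repeats earlier — so the cycle the system enters has period 2.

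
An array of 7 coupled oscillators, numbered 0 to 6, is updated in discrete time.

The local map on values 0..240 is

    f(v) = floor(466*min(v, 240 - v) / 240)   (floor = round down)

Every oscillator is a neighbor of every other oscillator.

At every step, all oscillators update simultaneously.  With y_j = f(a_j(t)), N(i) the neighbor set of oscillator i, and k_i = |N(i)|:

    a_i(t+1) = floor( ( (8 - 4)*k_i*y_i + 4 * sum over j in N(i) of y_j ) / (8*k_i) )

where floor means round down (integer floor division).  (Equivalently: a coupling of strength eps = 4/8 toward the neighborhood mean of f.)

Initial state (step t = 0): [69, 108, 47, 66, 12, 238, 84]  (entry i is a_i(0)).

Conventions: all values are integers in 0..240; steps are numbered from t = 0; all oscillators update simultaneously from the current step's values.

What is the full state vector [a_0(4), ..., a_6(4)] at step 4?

Simulating step by step:
t=0: [69, 108, 47, 66, 12, 238, 84]
t=1: [117, 149, 100, 115, 72, 63, 130]
t=2: [202, 181, 188, 200, 165, 158, 196]
t=3: [93, 110, 104, 94, 123, 129, 98]
t=4: [192, 206, 201, 193, 211, 206, 196]

Answer: [192, 206, 201, 193, 211, 206, 196]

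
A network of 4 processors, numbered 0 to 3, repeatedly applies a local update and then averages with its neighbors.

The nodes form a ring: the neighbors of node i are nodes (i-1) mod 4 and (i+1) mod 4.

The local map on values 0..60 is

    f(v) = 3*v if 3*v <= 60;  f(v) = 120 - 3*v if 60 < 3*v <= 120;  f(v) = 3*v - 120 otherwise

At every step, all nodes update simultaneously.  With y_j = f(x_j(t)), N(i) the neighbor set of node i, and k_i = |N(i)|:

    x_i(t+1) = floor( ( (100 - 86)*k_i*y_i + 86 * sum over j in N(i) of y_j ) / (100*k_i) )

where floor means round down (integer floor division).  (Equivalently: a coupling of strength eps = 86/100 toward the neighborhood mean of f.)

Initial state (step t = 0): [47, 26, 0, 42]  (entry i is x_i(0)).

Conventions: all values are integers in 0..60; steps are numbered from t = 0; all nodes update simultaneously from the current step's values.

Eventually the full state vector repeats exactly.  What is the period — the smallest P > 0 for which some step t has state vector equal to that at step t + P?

Answer: 4
Key observation: The state at step 25, [42, 42, 42, 42], reappears at step 29 — and no state repeats earlier — so the cycle the system enters has period 4.

Derivation:
t=0: [47, 26, 0, 42]
t=1: [23, 14, 20, 9]
t=2: [36, 53, 38, 51]
t=3: [32, 13, 31, 12]
t=4: [35, 27, 36, 26]
t=5: [36, 17, 36, 17]
t=6: [45, 17, 45, 17]
t=7: [45, 20, 45, 20]
t=8: [53, 21, 53, 21]
t=9: [54, 41, 54, 41]
t=10: [8, 36, 8, 36]
t=11: [13, 22, 13, 22]
t=12: [51, 41, 51, 41]
t=13: [7, 28, 7, 28]
t=14: [33, 23, 33, 23]
t=15: [46, 25, 46, 25]
t=16: [41, 21, 41, 21]
t=17: [49, 10, 49, 10]
t=18: [29, 27, 29, 27]
t=19: [38, 33, 38, 33]
t=20: [18, 8, 18, 8]
t=21: [28, 49, 28, 49]
t=22: [28, 34, 28, 34]
t=23: [20, 33, 20, 33]
t=24: [26, 54, 26, 54]
t=25: [42, 42, 42, 42]
t=26: [6, 6, 6, 6]
t=27: [18, 18, 18, 18]
t=28: [54, 54, 54, 54]
t=29: [42, 42, 42, 42]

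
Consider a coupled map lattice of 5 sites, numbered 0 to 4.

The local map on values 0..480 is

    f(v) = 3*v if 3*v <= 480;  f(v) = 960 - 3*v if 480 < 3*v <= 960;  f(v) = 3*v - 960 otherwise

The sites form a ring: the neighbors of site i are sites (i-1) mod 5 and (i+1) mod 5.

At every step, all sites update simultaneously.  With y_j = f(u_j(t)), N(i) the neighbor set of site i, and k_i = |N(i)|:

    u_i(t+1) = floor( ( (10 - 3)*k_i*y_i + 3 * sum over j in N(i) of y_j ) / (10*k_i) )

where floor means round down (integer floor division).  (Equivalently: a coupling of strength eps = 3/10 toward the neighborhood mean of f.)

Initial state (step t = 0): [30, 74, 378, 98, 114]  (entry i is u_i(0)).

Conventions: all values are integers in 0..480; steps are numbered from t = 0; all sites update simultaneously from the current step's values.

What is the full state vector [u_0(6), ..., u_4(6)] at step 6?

Simulating step by step:
t=0: [30, 74, 378, 98, 114]
t=1: [147, 195, 199, 283, 297]
t=2: [375, 383, 327, 142, 131]
t=3: [202, 160, 106, 360, 363]
t=4: [339, 436, 312, 151, 161]
t=5: [163, 255, 136, 392, 410]
t=6: [399, 268, 347, 252, 292]

Answer: [399, 268, 347, 252, 292]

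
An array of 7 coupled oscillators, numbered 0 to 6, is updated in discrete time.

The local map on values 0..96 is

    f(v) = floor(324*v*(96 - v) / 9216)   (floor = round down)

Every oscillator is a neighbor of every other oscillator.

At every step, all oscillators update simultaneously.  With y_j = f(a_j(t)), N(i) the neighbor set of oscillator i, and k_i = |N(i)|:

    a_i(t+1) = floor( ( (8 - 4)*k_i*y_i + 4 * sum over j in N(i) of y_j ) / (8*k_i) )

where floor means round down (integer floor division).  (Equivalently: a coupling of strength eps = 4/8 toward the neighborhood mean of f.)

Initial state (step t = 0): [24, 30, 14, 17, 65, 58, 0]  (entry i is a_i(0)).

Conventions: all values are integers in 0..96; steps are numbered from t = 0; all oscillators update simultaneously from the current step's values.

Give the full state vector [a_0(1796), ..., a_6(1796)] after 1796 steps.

Simulating step by step:
t=0: [24, 30, 14, 17, 65, 58, 0]
t=1: [55, 59, 46, 49, 59, 62, 30]
t=2: [77, 76, 77, 77, 76, 75, 73]
t=3: [52, 53, 52, 52, 53, 54, 55]
t=4: [79, 79, 79, 79, 79, 79, 79]
t=5: [47, 47, 47, 47, 47, 47, 47]
t=6: [80, 80, 80, 80, 80, 80, 80]
t=7: [45, 45, 45, 45, 45, 45, 45]
t=8: [80, 80, 80, 80, 80, 80, 80]

Answer: [80, 80, 80, 80, 80, 80, 80]
Key observation: The state at step 6, [80, 80, 80, 80, 80, 80, 80], reappears at step 8: the system is in a cycle of period 2 from step 6 on.  Therefore the state at step 1796 equals the state at step 6 + ((1796 - 6) mod 2) = 6, which is [80, 80, 80, 80, 80, 80, 80].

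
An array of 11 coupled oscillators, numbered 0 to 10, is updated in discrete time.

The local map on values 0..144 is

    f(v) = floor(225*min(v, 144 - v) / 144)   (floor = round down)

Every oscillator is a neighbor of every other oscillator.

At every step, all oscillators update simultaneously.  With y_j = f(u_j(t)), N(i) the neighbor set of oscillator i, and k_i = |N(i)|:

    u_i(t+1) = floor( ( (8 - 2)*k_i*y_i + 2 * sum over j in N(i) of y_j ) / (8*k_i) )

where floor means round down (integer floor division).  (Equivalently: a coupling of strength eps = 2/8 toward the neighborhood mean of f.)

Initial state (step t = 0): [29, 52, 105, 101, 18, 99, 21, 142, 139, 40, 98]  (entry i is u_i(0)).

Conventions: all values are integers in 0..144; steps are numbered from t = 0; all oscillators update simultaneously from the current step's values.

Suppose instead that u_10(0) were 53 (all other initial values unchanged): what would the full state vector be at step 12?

Answer: [94, 107, 98, 102, 102, 94, 98, 100, 94, 96, 107]
Key observation: This trace re-runs the system from the modified initial state.

Derivation:
t=0: [29, 52, 105, 101, 18, 99, 21, 142, 139, 40, 53]
t=1: [46, 72, 56, 62, 33, 64, 36, 15, 18, 58, 72]
t=2: [72, 101, 83, 90, 57, 93, 61, 37, 40, 85, 101]
t=3: [103, 71, 91, 83, 87, 79, 91, 63, 67, 89, 71]
t=4: [71, 105, 84, 94, 90, 98, 84, 96, 100, 87, 105]
t=5: [101, 65, 89, 78, 82, 73, 89, 76, 71, 86, 65]
t=6: [74, 99, 87, 101, 95, 106, 87, 103, 106, 91, 99]
t=7: [99, 71, 85, 69, 75, 63, 85, 67, 63, 80, 71]
t=8: [77, 106, 93, 104, 104, 98, 93, 102, 98, 99, 106]
t=9: [94, 62, 76, 64, 64, 71, 76, 66, 71, 70, 62]
t=10: [84, 97, 104, 100, 100, 107, 104, 102, 107, 106, 97]
t=11: [85, 71, 63, 67, 67, 59, 63, 65, 59, 61, 71]
t=12: [94, 107, 98, 102, 102, 94, 98, 100, 94, 96, 107]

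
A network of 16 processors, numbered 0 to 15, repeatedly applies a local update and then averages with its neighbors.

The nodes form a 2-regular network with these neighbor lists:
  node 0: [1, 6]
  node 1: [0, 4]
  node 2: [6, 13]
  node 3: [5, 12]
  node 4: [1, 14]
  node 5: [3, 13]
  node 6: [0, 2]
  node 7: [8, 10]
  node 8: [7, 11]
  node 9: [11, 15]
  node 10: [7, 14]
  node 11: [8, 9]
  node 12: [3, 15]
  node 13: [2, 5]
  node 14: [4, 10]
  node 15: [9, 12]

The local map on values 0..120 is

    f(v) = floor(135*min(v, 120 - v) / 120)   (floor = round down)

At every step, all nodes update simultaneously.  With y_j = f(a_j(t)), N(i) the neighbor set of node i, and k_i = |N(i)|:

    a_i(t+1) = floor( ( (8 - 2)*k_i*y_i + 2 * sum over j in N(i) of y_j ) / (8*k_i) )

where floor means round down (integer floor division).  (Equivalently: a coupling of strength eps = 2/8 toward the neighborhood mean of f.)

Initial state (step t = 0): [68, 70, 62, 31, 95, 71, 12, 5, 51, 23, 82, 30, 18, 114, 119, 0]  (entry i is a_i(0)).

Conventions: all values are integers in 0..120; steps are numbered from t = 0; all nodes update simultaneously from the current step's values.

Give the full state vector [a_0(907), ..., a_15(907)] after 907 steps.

Answer: [65, 66, 61, 60, 66, 60, 63, 65, 63, 60, 66, 61, 60, 60, 66, 60]
Key observation: The state at step 21, [65, 66, 61, 59, 67, 59, 63, 65, 63, 60, 66, 61, 59, 60, 67, 59], reappears at step 25: the system is in a cycle of period 4 from step 21 on.  Therefore the state at step 907 equals the state at step 21 + ((907 - 21) mod 4) = 23, which is [65, 66, 61, 60, 66, 60, 63, 65, 63, 60, 66, 61, 60, 60, 66, 60].

Derivation:
t=0: [68, 70, 62, 31, 95, 71, 12, 5, 51, 23, 82, 30, 18, 114, 119, 0]
t=1: [52, 52, 51, 34, 28, 46, 25, 16, 47, 22, 32, 35, 19, 19, 9, 5]
t=2: [54, 54, 48, 37, 31, 45, 35, 24, 46, 23, 30, 38, 21, 29, 15, 9]
t=3: [57, 56, 49, 39, 35, 46, 43, 30, 46, 25, 30, 41, 23, 37, 20, 13]
t=4: [61, 60, 52, 41, 39, 48, 50, 35, 48, 28, 31, 44, 25, 44, 25, 17]
t=5: [64, 63, 56, 44, 44, 52, 57, 40, 51, 31, 33, 47, 29, 50, 30, 21]
t=6: [63, 62, 62, 48, 48, 56, 63, 45, 54, 34, 37, 50, 33, 57, 35, 25]
t=7: [64, 63, 64, 53, 53, 62, 64, 50, 58, 39, 41, 54, 38, 64, 41, 30]
t=8: [63, 63, 63, 57, 58, 64, 63, 55, 63, 43, 47, 58, 43, 63, 47, 35]
t=9: [64, 64, 64, 61, 63, 63, 64, 60, 63, 49, 53, 62, 48, 63, 53, 41]
t=10: [63, 63, 63, 64, 63, 64, 63, 65, 64, 55, 60, 63, 54, 63, 59, 48]
t=11: [64, 64, 64, 62, 64, 63, 64, 62, 62, 60, 66, 63, 59, 63, 65, 55]
t=12: [63, 63, 63, 65, 62, 64, 63, 64, 64, 65, 60, 64, 65, 63, 61, 62]
t=13: [64, 64, 64, 61, 65, 62, 64, 63, 63, 61, 66, 62, 61, 63, 66, 64]
t=14: [63, 62, 63, 65, 61, 65, 63, 63, 64, 65, 60, 65, 65, 64, 60, 63]
t=15: [64, 65, 63, 61, 66, 61, 64, 64, 62, 61, 66, 61, 61, 62, 66, 63]
t=16: [62, 61, 64, 66, 60, 65, 63, 62, 64, 65, 60, 65, 65, 65, 60, 64]
t=17: [65, 66, 62, 60, 66, 60, 64, 65, 63, 61, 66, 61, 61, 61, 67, 62]
t=18: [61, 60, 64, 66, 59, 66, 63, 61, 63, 65, 60, 65, 66, 66, 59, 65]
t=19: [65, 66, 62, 60, 66, 60, 64, 65, 63, 61, 66, 61, 60, 60, 66, 60]
t=20: [61, 60, 65, 67, 60, 67, 63, 61, 63, 66, 60, 65, 67, 66, 60, 66]
t=21: [65, 66, 61, 59, 67, 59, 63, 65, 63, 60, 66, 61, 59, 60, 67, 59]
t=22: [61, 60, 65, 66, 59, 66, 63, 61, 63, 66, 60, 65, 66, 66, 59, 66]
t=23: [65, 66, 61, 60, 66, 60, 63, 65, 63, 60, 66, 61, 60, 60, 66, 60]
t=24: [61, 60, 65, 67, 60, 67, 63, 61, 63, 66, 60, 65, 67, 66, 60, 67]
t=25: [65, 66, 61, 59, 67, 59, 63, 65, 63, 60, 66, 61, 59, 60, 67, 59]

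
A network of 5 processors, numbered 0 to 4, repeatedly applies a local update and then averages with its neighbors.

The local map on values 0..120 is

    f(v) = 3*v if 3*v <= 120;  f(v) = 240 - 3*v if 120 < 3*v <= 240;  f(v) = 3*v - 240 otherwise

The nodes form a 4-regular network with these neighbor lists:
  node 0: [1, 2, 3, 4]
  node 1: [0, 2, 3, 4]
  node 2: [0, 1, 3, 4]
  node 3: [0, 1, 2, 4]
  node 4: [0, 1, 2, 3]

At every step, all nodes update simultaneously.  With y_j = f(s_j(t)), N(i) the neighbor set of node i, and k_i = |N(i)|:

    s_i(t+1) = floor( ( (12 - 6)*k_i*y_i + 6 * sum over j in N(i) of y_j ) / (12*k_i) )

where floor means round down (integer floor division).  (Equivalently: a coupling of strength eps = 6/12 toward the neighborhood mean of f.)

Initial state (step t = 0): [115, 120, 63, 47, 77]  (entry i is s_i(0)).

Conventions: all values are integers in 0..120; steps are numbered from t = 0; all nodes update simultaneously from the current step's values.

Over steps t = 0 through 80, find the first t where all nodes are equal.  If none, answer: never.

Simulating step by step:
t=0: [115, 120, 63, 47, 77]  (not all equal)
t=1: [87, 93, 67, 85, 51]  (not all equal)
t=2: [33, 39, 39, 30, 57]  (not all equal)
t=3: [98, 105, 105, 95, 87]  (not all equal)
t=4: [54, 61, 61, 50, 41]  (not all equal)
t=5: [79, 71, 71, 83, 93]  (not all equal)
t=6: [14, 23, 23, 16, 27]  (not all equal)
t=7: [54, 64, 64, 56, 69]  (not all equal)
t=8: [64, 52, 52, 61, 47]  (not all equal)
t=9: [64, 78, 78, 67, 83]  (not all equal)
t=10: [31, 15, 15, 28, 16]  (not all equal)
t=11: [74, 56, 56, 70, 57]  (not all equal)
t=12: [39, 59, 59, 43, 58]  (not all equal)
t=13: [96, 76, 76, 94, 77]  (not all equal)
t=14: [33, 19, 19, 31, 18]  (not all equal)
t=15: [82, 66, 66, 79, 65]  (not all equal)
t=16: [19, 33, 33, 18, 34]  (not all equal)
t=17: [72, 88, 88, 71, 89]  (not all equal)
t=18: [24, 24, 24, 25, 25]  (not all equal)
t=19: [72, 72, 72, 73, 73]  (not all equal)
t=20: [23, 23, 23, 22, 22]  (not all equal)
t=21: [68, 68, 68, 67, 67]  (not all equal)
t=22: [36, 36, 36, 37, 37]  (not all equal)
t=23: [108, 108, 108, 109, 109]  (not all equal)
t=24: [84, 84, 84, 85, 85]  (not all equal)
t=25: [12, 12, 12, 13, 13]  (not all equal)
t=26: [36, 36, 36, 37, 37]  (not all equal)

Answer: never
Key observation: The state at step 22 reappears at step 26 — the system is in a cycle of period 4 from step 22 on.  No step 0..26 is synchronized, and the cycle repeats forever, so no step up to 80 (or ever) has all nodes equal.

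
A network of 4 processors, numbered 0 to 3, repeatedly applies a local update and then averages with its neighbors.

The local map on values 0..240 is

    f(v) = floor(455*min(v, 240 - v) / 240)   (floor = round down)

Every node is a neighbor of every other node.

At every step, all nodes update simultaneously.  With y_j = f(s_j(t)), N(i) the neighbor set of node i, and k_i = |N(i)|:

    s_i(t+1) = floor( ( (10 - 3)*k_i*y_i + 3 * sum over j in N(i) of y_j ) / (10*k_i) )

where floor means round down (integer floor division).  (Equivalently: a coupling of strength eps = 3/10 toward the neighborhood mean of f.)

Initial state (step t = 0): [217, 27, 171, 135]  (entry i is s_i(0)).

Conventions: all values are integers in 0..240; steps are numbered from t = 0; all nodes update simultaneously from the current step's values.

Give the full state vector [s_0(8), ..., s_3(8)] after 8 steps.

Answer: [77, 88, 152, 107]

Derivation:
t=0: [217, 27, 171, 135]
t=1: [68, 72, 120, 161]
t=2: [140, 145, 200, 153]
t=3: [174, 168, 105, 159]
t=4: [136, 142, 180, 153]
t=5: [184, 176, 133, 164]
t=6: [120, 129, 178, 143]
t=7: [209, 199, 143, 183]
t=8: [77, 88, 152, 107]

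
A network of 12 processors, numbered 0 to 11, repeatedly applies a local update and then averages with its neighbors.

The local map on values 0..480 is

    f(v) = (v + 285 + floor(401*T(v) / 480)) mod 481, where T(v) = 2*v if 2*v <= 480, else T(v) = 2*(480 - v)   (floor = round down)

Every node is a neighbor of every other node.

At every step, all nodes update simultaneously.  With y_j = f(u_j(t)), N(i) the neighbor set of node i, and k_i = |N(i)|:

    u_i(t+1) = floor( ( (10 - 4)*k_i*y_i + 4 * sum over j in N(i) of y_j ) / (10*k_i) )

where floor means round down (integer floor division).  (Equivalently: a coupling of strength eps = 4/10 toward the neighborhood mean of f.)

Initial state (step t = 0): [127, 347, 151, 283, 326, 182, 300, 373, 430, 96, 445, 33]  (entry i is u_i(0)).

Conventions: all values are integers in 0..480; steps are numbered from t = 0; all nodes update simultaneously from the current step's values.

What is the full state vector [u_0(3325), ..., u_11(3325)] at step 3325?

Simulating step by step:
t=0: [127, 347, 151, 283, 326, 182, 300, 373, 430, 96, 445, 33]
t=1: [212, 342, 248, 366, 350, 295, 359, 332, 310, 165, 305, 342]
t=2: [371, 375, 410, 366, 372, 393, 369, 379, 387, 300, 389, 375]
t=3: [356, 354, 340, 357, 355, 347, 356, 352, 349, 382, 349, 354]
t=4: [367, 367, 372, 366, 367, 370, 367, 368, 369, 357, 369, 367]
t=5: [359, 359, 357, 359, 359, 357, 359, 359, 358, 362, 358, 359]
t=6: [365, 365, 365, 365, 365, 365, 365, 365, 365, 363, 365, 365]
t=7: [361, 361, 361, 361, 361, 361, 361, 361, 361, 361, 361, 361]
t=8: [363, 363, 363, 363, 363, 363, 363, 363, 363, 363, 363, 363]
t=9: [362, 362, 362, 362, 362, 362, 362, 362, 362, 362, 362, 362]
t=10: [363, 363, 363, 363, 363, 363, 363, 363, 363, 363, 363, 363]

Answer: [362, 362, 362, 362, 362, 362, 362, 362, 362, 362, 362, 362]
Key observation: The state at step 8, [363, 363, 363, 363, 363, 363, 363, 363, 363, 363, 363, 363], reappears at step 10: the system is in a cycle of period 2 from step 8 on.  Therefore the state at step 3325 equals the state at step 8 + ((3325 - 8) mod 2) = 9, which is [362, 362, 362, 362, 362, 362, 362, 362, 362, 362, 362, 362].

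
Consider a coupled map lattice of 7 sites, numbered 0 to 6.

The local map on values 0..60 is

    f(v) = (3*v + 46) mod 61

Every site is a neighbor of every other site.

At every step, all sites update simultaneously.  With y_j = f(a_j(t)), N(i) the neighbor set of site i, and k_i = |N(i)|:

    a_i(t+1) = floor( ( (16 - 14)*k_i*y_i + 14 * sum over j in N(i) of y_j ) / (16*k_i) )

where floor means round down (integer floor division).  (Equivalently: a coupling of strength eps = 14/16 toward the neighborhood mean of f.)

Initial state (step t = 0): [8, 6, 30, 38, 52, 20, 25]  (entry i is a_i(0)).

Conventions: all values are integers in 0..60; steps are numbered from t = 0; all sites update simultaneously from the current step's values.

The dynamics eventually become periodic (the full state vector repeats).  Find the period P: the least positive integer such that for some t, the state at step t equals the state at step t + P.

Simulating step by step:
t=0: [8, 6, 30, 38, 52, 20, 25]
t=1: [27, 27, 27, 26, 27, 26, 26]
t=2: [3, 3, 3, 3, 3, 3, 3]
t=3: [55, 55, 55, 55, 55, 55, 55]
t=4: [28, 28, 28, 28, 28, 28, 28]
t=5: [8, 8, 8, 8, 8, 8, 8]
t=6: [9, 9, 9, 9, 9, 9, 9]
t=7: [12, 12, 12, 12, 12, 12, 12]
t=8: [21, 21, 21, 21, 21, 21, 21]
t=9: [48, 48, 48, 48, 48, 48, 48]
t=10: [7, 7, 7, 7, 7, 7, 7]
t=11: [6, 6, 6, 6, 6, 6, 6]
t=12: [3, 3, 3, 3, 3, 3, 3]

Answer: 10
Key observation: The state at step 2, [3, 3, 3, 3, 3, 3, 3], reappears at step 12 — and no state repeats earlier — so the cycle the system enters has period 10.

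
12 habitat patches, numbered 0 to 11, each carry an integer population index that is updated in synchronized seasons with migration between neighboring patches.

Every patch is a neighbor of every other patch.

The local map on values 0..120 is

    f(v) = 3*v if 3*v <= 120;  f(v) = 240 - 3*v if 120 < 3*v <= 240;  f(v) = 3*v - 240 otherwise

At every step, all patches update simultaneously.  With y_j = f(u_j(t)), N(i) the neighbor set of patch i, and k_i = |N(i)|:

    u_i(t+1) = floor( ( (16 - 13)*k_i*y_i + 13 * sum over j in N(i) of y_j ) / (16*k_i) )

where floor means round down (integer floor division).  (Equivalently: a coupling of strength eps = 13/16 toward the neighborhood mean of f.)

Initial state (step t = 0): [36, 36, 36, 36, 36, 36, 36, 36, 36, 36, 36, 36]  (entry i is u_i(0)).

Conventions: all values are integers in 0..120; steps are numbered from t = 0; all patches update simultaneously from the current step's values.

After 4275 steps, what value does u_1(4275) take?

Simulating step by step:
t=0: [36, 36, 36, 36, 36, 36, 36, 36, 36, 36, 36, 36]
t=1: [108, 108, 108, 108, 108, 108, 108, 108, 108, 108, 108, 108]
t=2: [84, 84, 84, 84, 84, 84, 84, 84, 84, 84, 84, 84]
t=3: [12, 12, 12, 12, 12, 12, 12, 12, 12, 12, 12, 12]
t=4: [36, 36, 36, 36, 36, 36, 36, 36, 36, 36, 36, 36]

Answer: u_1(4275) = 12
Key observation: The state at step 0, [36, 36, 36, 36, 36, 36, 36, 36, 36, 36, 36, 36], reappears at step 4: the system is in a cycle of period 4 from step 0 on.  Therefore the state at step 4275 equals the state at step 0 + ((4275 - 0) mod 4) = 3, which is [12, 12, 12, 12, 12, 12, 12, 12, 12, 12, 12, 12].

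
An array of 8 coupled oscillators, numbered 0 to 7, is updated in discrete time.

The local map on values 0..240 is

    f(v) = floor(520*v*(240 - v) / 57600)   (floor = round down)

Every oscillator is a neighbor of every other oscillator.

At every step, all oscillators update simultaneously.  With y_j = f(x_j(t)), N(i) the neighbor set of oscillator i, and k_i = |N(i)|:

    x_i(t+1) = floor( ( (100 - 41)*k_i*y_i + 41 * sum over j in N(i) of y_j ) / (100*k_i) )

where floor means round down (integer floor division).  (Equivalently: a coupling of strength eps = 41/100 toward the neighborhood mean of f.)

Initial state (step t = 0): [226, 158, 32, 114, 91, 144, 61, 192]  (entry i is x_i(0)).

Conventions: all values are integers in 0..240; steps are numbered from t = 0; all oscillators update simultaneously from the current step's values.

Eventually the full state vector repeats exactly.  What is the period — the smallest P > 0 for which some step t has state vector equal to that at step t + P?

Simulating step by step:
t=0: [226, 158, 32, 114, 91, 144, 61, 192]
t=1: [59, 106, 76, 113, 109, 110, 96, 88]
t=2: [107, 124, 116, 125, 124, 125, 122, 120]
t=3: [128, 129, 129, 129, 129, 129, 129, 129]
t=4: [129, 129, 129, 129, 129, 129, 129, 129]
t=5: [129, 129, 129, 129, 129, 129, 129, 129]

Answer: 1
Key observation: The state at step 4, [129, 129, 129, 129, 129, 129, 129, 129], reappears at step 5 — and no state repeats earlier — so the cycle the system enters has period 1.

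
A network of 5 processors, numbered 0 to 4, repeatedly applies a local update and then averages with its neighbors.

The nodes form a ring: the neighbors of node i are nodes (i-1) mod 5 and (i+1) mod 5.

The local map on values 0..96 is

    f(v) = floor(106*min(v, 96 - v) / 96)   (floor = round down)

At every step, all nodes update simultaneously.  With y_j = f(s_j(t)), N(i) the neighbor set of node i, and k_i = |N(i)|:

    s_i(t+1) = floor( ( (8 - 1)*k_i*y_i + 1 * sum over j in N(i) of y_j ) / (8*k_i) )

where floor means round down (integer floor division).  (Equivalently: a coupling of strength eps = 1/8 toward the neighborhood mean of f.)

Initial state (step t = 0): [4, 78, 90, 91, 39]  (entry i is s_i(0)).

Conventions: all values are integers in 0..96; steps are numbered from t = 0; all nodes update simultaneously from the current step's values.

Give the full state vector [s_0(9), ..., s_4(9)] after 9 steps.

Answer: [22, 15, 10, 18, 34]

Derivation:
t=0: [4, 78, 90, 91, 39]
t=1: [7, 17, 6, 7, 38]
t=2: [9, 16, 6, 9, 36]
t=3: [11, 15, 6, 10, 35]
t=4: [13, 15, 6, 12, 34]
t=5: [15, 15, 7, 14, 34]
t=6: [17, 15, 8, 15, 34]
t=7: [19, 15, 9, 16, 34]
t=8: [20, 15, 9, 17, 34]
t=9: [22, 15, 10, 18, 34]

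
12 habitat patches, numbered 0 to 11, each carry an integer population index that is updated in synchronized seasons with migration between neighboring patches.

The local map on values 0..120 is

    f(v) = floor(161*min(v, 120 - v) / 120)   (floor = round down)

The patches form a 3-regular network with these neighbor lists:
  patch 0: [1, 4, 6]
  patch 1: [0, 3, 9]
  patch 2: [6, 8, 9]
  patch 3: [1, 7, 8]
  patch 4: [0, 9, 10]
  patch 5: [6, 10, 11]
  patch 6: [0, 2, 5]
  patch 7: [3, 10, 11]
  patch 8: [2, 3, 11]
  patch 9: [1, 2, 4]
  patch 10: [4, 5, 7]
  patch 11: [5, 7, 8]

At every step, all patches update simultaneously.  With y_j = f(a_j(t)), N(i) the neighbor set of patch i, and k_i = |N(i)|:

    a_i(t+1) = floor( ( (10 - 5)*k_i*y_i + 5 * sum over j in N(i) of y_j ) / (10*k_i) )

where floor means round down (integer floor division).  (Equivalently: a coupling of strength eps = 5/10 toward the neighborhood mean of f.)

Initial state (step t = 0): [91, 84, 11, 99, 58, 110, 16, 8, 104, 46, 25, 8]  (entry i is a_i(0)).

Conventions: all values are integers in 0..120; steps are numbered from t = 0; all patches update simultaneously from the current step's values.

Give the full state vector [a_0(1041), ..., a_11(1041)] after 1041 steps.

Answer: [76, 76, 76, 77, 76, 78, 77, 78, 77, 75, 78, 78]
Key observation: The state at step 15, [76, 77, 77, 76, 77, 75, 76, 75, 76, 78, 75, 75], reappears at step 19: the system is in a cycle of period 4 from step 15 on.  Therefore the state at step 1041 equals the state at step 15 + ((1041 - 15) mod 4) = 17, which is [76, 76, 76, 77, 76, 78, 77, 78, 77, 75, 78, 78].

Derivation:
t=0: [91, 84, 11, 99, 58, 110, 16, 8, 104, 46, 25, 8]
t=1: [43, 45, 24, 27, 60, 17, 21, 16, 19, 53, 33, 12]
t=2: [56, 57, 36, 35, 68, 25, 32, 26, 26, 64, 42, 19]
t=3: [68, 70, 49, 47, 68, 37, 47, 38, 36, 69, 50, 29]
t=4: [67, 66, 62, 59, 68, 52, 62, 53, 51, 67, 61, 43]
t=5: [71, 72, 74, 74, 71, 70, 74, 71, 69, 71, 74, 63]
t=6: [64, 63, 62, 63, 64, 66, 62, 65, 67, 64, 63, 71]
t=7: [75, 75, 75, 74, 75, 72, 75, 72, 71, 75, 74, 68]
t=8: [60, 60, 60, 62, 60, 63, 60, 63, 64, 60, 61, 66]
t=9: [80, 79, 79, 77, 79, 76, 79, 76, 75, 80, 78, 73]
t=10: [54, 54, 55, 57, 54, 58, 55, 58, 59, 54, 56, 61]
t=11: [72, 72, 73, 76, 72, 76, 73, 76, 77, 72, 75, 78]
t=12: [63, 63, 62, 59, 63, 59, 62, 58, 58, 63, 60, 57]
t=13: [76, 76, 76, 77, 76, 78, 77, 77, 77, 76, 78, 76]
t=14: [58, 58, 58, 57, 58, 56, 57, 57, 57, 59, 56, 57]
t=15: [76, 77, 77, 76, 77, 75, 76, 75, 76, 78, 75, 75]
t=16: [58, 57, 57, 58, 57, 59, 58, 59, 58, 56, 59, 59]
t=17: [76, 76, 76, 77, 76, 78, 77, 78, 77, 75, 78, 78]
t=18: [58, 58, 58, 57, 58, 56, 57, 56, 57, 59, 56, 56]
t=19: [76, 77, 77, 76, 77, 75, 76, 75, 76, 78, 75, 75]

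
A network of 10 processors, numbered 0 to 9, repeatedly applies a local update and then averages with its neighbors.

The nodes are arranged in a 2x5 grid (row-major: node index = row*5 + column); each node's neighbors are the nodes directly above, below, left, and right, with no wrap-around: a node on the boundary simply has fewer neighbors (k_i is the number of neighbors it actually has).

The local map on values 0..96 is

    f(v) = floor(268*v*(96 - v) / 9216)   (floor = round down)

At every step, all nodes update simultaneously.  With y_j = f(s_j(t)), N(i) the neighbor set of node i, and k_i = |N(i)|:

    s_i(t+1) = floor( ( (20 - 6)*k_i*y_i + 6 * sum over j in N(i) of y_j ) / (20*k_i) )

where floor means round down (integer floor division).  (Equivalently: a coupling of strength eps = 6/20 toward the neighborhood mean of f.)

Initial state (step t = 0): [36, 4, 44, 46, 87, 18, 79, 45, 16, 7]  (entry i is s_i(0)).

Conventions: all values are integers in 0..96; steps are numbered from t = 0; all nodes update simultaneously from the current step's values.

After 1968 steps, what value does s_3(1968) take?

Answer: s_3(1968) = 61
Key observation: The state at step 7, [61, 62, 62, 62, 62, 61, 61, 62, 62, 62], reappears at step 9: the system is in a cycle of period 2 from step 7 on.  Therefore the state at step 1968 equals the state at step 7 + ((1968 - 7) mod 2) = 8, which is [61, 61, 61, 61, 61, 62, 61, 61, 61, 61].

Derivation:
t=0: [36, 4, 44, 46, 87, 18, 79, 45, 16, 7]
t=1: [50, 23, 60, 58, 28, 43, 38, 60, 40, 21]
t=2: [63, 52, 60, 63, 54, 65, 62, 62, 62, 49]
t=3: [60, 64, 62, 60, 64, 58, 61, 61, 61, 65]
t=4: [61, 59, 61, 61, 59, 63, 61, 61, 61, 58]
t=5: [61, 62, 62, 62, 63, 60, 61, 62, 62, 63]
t=6: [61, 61, 61, 60, 60, 62, 61, 61, 60, 60]
t=7: [61, 62, 62, 62, 62, 61, 61, 62, 62, 62]
t=8: [61, 61, 61, 61, 61, 62, 61, 61, 61, 61]
t=9: [61, 62, 62, 62, 62, 61, 61, 62, 62, 62]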